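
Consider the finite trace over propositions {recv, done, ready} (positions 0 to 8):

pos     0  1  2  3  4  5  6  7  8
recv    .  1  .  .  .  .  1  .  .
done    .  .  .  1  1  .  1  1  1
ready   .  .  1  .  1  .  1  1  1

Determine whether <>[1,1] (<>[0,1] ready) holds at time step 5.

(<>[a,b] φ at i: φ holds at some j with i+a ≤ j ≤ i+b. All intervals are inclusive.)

Holds

Check <>[0,1] ready at each j in [6,6]:
  j=6: holds (witness at 6)
Found at j=6 → formula holds.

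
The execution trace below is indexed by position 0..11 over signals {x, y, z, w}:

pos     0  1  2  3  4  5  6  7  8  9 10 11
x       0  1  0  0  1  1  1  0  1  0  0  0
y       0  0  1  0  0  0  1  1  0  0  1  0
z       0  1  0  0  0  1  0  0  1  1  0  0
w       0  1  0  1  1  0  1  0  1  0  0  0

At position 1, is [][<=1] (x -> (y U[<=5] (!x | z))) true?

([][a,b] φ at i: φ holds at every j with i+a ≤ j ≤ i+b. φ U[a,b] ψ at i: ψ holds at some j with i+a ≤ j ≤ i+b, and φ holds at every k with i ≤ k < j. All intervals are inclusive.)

Holds

Check (x -> (y U[<=5] (!x | z))) at every j in [1,2]:
  j=1: antecedent true; consequent holds → ✓
  j=2: antecedent false → ✓
All positions satisfy it → formula holds.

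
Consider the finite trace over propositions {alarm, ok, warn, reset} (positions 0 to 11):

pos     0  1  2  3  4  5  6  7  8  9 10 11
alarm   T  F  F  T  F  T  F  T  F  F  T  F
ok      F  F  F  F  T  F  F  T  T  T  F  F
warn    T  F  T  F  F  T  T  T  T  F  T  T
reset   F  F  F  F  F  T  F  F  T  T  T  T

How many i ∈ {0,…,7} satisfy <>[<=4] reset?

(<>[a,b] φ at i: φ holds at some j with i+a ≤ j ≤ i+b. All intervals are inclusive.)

7

Evaluate at each i in [0,7]:
  i=0: ✗ (none in [0,4])
  i=1: ✓ (witness j=5)
  i=2: ✓ (witness j=5)
  i=3: ✓ (witness j=5)
  i=4: ✓ (witness j=5)
  i=5: ✓ (witness j=5)
  i=6: ✓ (witness j=8)
  i=7: ✓ (witness j=8)
Positions where it holds: {1, 2, 3, 4, 5, 6, 7} → 7.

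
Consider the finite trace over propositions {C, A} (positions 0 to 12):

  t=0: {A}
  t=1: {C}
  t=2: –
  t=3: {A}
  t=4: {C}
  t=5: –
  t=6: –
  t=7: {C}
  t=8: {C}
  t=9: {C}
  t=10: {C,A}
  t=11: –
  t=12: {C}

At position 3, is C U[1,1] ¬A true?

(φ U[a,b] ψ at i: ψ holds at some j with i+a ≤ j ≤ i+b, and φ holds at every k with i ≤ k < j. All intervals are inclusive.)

Need some j in [4,4] with ¬A, and C at every k in [3,j-1].
  j=4: ¬A holds, but C fails at k=3 → not this j.
No j in the window works → until fails.

Does not hold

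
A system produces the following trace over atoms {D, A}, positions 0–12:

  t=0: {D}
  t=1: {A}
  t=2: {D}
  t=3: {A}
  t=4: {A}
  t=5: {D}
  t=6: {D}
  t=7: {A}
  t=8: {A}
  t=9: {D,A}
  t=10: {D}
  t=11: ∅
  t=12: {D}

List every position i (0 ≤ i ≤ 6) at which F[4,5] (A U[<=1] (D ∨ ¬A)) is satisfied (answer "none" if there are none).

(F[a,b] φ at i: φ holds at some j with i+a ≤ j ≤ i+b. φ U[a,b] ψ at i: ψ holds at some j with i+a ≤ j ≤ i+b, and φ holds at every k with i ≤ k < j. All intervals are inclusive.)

Evaluate at each i in [0,6]:
  i=0: ✓ (witness j=4)
  i=1: ✓ (witness j=5)
  i=2: ✓ (witness j=6)
  i=3: ✓ (witness j=8)
  i=4: ✓ (witness j=8)
  i=5: ✓ (witness j=9)
  i=6: ✓ (witness j=10)

0, 1, 2, 3, 4, 5, 6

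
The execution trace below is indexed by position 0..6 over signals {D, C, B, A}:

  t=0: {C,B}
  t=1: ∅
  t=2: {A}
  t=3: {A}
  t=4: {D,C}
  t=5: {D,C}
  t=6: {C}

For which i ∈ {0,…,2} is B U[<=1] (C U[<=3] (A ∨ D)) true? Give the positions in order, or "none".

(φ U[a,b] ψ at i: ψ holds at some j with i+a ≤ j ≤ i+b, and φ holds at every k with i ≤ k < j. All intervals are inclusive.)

2

Evaluate at each i in [0,2]:
  i=0: ✗ (no rhs in [0,1])
  i=1: ✗ (lhs fails at k=1 before rhs at j=2)
  i=2: ✓ (rhs at j=2)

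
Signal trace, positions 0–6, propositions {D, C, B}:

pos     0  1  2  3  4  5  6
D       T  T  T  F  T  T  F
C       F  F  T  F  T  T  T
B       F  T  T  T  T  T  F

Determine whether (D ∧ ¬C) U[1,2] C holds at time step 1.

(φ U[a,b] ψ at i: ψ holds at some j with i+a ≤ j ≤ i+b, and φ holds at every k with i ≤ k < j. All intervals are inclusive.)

Need some j in [2,3] with C, and (D ∧ ¬C) at every k in [1,j-1].
  j=2: C holds; (D ∧ ¬C) holds at every k in [1,1] → satisfied.

Holds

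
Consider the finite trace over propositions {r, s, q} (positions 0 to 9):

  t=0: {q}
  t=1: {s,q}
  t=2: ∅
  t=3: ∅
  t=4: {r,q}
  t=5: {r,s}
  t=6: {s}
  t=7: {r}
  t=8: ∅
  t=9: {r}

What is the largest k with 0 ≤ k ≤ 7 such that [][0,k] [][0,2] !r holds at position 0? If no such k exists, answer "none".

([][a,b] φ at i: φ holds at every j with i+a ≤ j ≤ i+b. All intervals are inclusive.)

[][0,2] !r must hold from j=0 onward; find where it first fails.
  j=0: holds
  j=1: holds
  j=2: fails
Holds on [0,1], so largest k = 1.

1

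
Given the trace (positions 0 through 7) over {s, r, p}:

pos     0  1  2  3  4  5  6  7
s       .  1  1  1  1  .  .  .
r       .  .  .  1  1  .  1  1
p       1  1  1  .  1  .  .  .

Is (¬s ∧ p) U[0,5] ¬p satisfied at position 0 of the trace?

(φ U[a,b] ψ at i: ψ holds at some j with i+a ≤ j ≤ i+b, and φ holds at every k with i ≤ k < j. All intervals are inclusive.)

Does not hold

Need some j in [0,5] with ¬p, and (¬s ∧ p) at every k in [0,j-1].
  j=0: ¬p false.
  j=1: ¬p false.
  j=2: ¬p false.
  j=3: ¬p holds, but (¬s ∧ p) fails at k=1 → not this j.
  j=4: ¬p false.
  j=5: ¬p holds, but (¬s ∧ p) fails at k=1 → not this j.
No j in the window works → until fails.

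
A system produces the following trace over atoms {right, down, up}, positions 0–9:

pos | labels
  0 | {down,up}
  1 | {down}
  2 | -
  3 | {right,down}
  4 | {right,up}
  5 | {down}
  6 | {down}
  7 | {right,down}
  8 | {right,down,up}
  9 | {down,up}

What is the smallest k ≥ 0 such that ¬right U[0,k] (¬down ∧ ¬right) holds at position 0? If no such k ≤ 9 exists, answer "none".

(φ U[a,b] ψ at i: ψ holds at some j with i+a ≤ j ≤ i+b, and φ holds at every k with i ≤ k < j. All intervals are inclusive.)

Need earliest j ≥ 0 with (¬down ∧ ¬right), and ¬right at every k in [0,j-1].
  j=0: rhs fails.
  j=1: rhs fails.
  j=2: rhs holds; lhs holds on [0,1]. k = 2.

2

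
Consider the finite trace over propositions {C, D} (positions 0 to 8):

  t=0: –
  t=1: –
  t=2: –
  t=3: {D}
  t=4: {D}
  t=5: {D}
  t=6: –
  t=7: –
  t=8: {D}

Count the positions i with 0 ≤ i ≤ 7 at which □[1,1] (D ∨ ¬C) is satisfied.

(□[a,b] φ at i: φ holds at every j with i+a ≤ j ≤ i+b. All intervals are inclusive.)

8

Evaluate at each i in [0,7]:
  i=0: ✓ (all of [1,1])
  i=1: ✓ (all of [2,2])
  i=2: ✓ (all of [3,3])
  i=3: ✓ (all of [4,4])
  i=4: ✓ (all of [5,5])
  i=5: ✓ (all of [6,6])
  i=6: ✓ (all of [7,7])
  i=7: ✓ (all of [8,8])
Positions where it holds: {0, 1, 2, 3, 4, 5, 6, 7} → 8.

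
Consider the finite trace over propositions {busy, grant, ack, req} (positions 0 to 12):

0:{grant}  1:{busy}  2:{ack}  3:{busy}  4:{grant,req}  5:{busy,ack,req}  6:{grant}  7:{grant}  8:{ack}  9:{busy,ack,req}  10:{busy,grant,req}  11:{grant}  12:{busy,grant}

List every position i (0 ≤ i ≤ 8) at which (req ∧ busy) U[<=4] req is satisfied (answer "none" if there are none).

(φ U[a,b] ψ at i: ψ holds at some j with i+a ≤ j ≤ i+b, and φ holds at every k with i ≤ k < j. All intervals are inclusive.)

4, 5

Evaluate at each i in [0,8]:
  i=0: ✗ (lhs fails at k=0 before rhs at j=4)
  i=1: ✗ (lhs fails at k=1 before rhs at j=4)
  i=2: ✗ (lhs fails at k=2 before rhs at j=4)
  i=3: ✗ (lhs fails at k=3 before rhs at j=4)
  i=4: ✓ (rhs at j=4)
  i=5: ✓ (rhs at j=5)
  i=6: ✗ (lhs fails at k=6 before rhs at j=9)
  i=7: ✗ (lhs fails at k=7 before rhs at j=9)
  i=8: ✗ (lhs fails at k=8 before rhs at j=9)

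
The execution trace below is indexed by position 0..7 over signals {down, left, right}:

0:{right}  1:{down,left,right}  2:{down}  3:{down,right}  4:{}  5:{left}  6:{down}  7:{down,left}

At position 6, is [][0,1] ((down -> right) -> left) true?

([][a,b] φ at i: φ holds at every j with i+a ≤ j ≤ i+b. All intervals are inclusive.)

Check ((down -> right) -> left) at every j in [6,7]:
  j=6: antecedent false → ✓
  j=7: antecedent false → ✓
All positions satisfy it → formula holds.

Yes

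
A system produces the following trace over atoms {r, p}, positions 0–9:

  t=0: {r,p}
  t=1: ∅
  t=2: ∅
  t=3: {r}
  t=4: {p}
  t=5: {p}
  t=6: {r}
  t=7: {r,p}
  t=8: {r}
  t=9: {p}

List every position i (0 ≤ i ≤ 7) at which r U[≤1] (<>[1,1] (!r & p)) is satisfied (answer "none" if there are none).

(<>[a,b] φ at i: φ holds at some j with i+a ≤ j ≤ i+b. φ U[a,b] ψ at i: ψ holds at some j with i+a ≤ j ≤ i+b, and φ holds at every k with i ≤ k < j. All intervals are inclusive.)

3, 4, 7

Evaluate at each i in [0,7]:
  i=0: ✗ (no rhs in [0,1])
  i=1: ✗ (no rhs in [1,2])
  i=2: ✗ (lhs fails at k=2 before rhs at j=3)
  i=3: ✓ (rhs at j=3)
  i=4: ✓ (rhs at j=4)
  i=5: ✗ (no rhs in [5,6])
  i=6: ✗ (no rhs in [6,7])
  i=7: ✓ (rhs at j=8; lhs holds on [7,7])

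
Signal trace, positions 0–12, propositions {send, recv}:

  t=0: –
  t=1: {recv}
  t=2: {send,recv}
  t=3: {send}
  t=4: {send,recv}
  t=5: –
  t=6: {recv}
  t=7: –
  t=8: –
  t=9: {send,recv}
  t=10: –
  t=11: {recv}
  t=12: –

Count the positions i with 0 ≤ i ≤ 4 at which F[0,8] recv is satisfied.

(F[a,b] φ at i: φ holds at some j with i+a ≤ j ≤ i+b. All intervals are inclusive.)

5

Evaluate at each i in [0,4]:
  i=0: ✓ (witness j=1)
  i=1: ✓ (witness j=1)
  i=2: ✓ (witness j=2)
  i=3: ✓ (witness j=4)
  i=4: ✓ (witness j=4)
Positions where it holds: {0, 1, 2, 3, 4} → 5.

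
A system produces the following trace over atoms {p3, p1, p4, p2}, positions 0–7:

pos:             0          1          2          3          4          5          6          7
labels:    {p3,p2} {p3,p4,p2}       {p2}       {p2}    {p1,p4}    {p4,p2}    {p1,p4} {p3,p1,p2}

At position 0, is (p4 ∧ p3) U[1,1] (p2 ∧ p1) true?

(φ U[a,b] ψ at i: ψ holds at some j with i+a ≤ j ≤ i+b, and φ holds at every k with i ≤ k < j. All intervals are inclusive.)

False

Need some j in [1,1] with (p2 ∧ p1), and (p4 ∧ p3) at every k in [0,j-1].
  j=1: (p2 ∧ p1) false.
No j in the window works → until fails.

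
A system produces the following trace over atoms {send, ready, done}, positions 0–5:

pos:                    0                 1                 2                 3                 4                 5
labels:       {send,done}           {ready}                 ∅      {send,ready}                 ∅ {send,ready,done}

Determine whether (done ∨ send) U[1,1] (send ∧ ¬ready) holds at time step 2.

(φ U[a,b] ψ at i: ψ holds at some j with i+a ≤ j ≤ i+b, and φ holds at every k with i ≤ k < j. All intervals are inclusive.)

Does not hold

Need some j in [3,3] with (send ∧ ¬ready), and (done ∨ send) at every k in [2,j-1].
  j=3: (send ∧ ¬ready) false.
No j in the window works → until fails.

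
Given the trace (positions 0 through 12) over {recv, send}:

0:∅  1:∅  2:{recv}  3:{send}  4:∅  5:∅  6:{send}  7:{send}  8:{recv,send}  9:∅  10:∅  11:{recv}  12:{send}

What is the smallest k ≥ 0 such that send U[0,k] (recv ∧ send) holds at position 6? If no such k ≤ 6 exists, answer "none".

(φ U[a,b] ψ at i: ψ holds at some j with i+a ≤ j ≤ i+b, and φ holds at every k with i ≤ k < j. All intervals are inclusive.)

2

Need earliest j ≥ 6 with (recv ∧ send), and send at every k in [6,j-1].
  j=6: rhs fails.
  j=7: rhs fails.
  j=8: rhs holds; lhs holds on [6,7]. k = 2.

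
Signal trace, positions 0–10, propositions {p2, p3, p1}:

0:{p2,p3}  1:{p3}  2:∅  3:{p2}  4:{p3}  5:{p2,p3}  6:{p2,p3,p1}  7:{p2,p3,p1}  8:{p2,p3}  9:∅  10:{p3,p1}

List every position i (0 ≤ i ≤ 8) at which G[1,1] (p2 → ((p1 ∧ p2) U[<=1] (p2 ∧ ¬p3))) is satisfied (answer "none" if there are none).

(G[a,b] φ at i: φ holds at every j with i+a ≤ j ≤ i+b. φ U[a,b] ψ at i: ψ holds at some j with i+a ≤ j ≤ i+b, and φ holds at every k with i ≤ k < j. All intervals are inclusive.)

Evaluate at each i in [0,8]:
  i=0: ✓ (all of [1,1])
  i=1: ✓ (all of [2,2])
  i=2: ✓ (all of [3,3])
  i=3: ✓ (all of [4,4])
  i=4: ✗ (fails at j=5)
  i=5: ✗ (fails at j=6)
  i=6: ✗ (fails at j=7)
  i=7: ✗ (fails at j=8)
  i=8: ✓ (all of [9,9])

0, 1, 2, 3, 8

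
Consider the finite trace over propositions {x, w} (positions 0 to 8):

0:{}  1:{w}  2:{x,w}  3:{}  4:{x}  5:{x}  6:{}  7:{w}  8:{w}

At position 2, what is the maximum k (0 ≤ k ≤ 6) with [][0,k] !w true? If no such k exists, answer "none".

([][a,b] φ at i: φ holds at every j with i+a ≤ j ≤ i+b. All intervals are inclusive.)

none

!w must hold from j=2 onward; find where it first fails.
  j=2: fails → no k works.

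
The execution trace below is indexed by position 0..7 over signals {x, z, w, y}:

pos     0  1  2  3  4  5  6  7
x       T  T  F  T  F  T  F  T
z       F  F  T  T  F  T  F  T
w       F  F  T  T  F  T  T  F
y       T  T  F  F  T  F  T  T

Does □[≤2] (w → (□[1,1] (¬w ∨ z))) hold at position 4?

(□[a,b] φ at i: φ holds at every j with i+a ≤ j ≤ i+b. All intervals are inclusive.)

Does not hold

Check (w → (□[1,1] (¬w ∨ z))) at every j in [4,6]:
  j=4: antecedent false → ✓
  j=5: antecedent true; consequent fails at 6 → ✗
  j=6: antecedent true; consequent holds on [7,7] → ✓
Fails at j=5 → formula fails.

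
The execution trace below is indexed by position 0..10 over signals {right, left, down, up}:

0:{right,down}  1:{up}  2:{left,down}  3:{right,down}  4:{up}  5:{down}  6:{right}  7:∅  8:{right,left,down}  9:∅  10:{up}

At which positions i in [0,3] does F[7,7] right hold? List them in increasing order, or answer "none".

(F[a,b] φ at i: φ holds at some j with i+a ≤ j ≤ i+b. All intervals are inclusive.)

Evaluate at each i in [0,3]:
  i=0: ✗ (none in [7,7])
  i=1: ✓ (witness j=8)
  i=2: ✗ (none in [9,9])
  i=3: ✗ (none in [10,10])

1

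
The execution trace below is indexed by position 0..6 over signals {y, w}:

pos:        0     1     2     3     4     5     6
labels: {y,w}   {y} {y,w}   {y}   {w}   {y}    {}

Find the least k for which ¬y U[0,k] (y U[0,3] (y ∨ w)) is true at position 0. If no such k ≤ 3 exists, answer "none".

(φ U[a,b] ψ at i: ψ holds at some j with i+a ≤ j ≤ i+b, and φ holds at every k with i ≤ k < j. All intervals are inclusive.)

Need earliest j ≥ 0 with (y U[0,3] (y ∨ w)), and ¬y at every k in [0,j-1].
  j=0: rhs holds (empty prefix). k = 0.

0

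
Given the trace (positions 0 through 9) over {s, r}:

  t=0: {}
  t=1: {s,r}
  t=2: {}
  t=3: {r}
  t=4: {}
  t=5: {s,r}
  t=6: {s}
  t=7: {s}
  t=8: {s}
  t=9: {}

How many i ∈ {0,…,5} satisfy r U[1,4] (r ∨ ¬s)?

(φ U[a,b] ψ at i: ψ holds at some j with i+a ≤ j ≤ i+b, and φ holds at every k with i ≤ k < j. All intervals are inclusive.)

Evaluate at each i in [0,5]:
  i=0: ✗ (lhs fails at k=0 before rhs at j=1)
  i=1: ✓ (rhs at j=2; lhs holds on [1,1])
  i=2: ✗ (lhs fails at k=2 before rhs at j=3)
  i=3: ✓ (rhs at j=4; lhs holds on [3,3])
  i=4: ✗ (lhs fails at k=4 before rhs at j=5)
  i=5: ✗ (lhs fails at k=6 before rhs at j=9)
Positions where it holds: {1, 3} → 2.

2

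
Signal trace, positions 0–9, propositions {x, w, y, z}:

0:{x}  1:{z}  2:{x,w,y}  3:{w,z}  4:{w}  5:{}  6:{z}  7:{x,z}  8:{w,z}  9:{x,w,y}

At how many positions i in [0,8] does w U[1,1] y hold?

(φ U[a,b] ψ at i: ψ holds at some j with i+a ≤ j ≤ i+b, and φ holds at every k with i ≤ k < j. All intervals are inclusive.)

Evaluate at each i in [0,8]:
  i=0: ✗ (no rhs in [1,1])
  i=1: ✗ (lhs fails at k=1 before rhs at j=2)
  i=2: ✗ (no rhs in [3,3])
  i=3: ✗ (no rhs in [4,4])
  i=4: ✗ (no rhs in [5,5])
  i=5: ✗ (no rhs in [6,6])
  i=6: ✗ (no rhs in [7,7])
  i=7: ✗ (no rhs in [8,8])
  i=8: ✓ (rhs at j=9; lhs holds on [8,8])
Positions where it holds: {8} → 1.

1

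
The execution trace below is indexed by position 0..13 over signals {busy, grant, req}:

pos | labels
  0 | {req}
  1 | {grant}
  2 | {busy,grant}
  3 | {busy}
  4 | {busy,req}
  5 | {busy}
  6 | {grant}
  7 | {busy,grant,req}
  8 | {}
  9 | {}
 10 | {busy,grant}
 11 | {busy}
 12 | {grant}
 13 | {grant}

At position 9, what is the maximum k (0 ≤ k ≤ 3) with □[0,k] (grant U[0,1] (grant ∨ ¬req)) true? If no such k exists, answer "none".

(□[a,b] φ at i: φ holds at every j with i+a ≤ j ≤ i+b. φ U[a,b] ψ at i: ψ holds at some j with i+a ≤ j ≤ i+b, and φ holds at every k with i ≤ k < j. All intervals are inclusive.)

3

(grant U[0,1] (grant ∨ ¬req)) must hold from j=9 onward; find where it first fails.
  j=9: holds
  j=10: holds
  j=11: holds
  j=12: holds
Holds through j=12; largest k = 3.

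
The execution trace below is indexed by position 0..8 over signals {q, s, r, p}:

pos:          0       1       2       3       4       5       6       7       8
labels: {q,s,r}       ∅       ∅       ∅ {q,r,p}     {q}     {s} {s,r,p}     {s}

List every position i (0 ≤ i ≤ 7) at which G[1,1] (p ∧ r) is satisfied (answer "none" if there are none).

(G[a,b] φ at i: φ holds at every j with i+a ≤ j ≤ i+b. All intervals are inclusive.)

3, 6

Evaluate at each i in [0,7]:
  i=0: ✗ (fails at j=1)
  i=1: ✗ (fails at j=2)
  i=2: ✗ (fails at j=3)
  i=3: ✓ (all of [4,4])
  i=4: ✗ (fails at j=5)
  i=5: ✗ (fails at j=6)
  i=6: ✓ (all of [7,7])
  i=7: ✗ (fails at j=8)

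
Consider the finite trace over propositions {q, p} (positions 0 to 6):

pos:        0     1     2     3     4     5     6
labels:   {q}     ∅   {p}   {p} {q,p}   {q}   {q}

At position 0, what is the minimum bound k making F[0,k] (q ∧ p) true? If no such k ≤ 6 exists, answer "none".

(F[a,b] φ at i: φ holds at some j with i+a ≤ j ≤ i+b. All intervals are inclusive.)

Scan j = 0,1,… for (q ∧ p):
  j=0: fails
  j=1: fails
  j=2: fails
  j=3: fails
  j=4: holds
First hit at j=4, so smallest k = 4-0 = 4.

4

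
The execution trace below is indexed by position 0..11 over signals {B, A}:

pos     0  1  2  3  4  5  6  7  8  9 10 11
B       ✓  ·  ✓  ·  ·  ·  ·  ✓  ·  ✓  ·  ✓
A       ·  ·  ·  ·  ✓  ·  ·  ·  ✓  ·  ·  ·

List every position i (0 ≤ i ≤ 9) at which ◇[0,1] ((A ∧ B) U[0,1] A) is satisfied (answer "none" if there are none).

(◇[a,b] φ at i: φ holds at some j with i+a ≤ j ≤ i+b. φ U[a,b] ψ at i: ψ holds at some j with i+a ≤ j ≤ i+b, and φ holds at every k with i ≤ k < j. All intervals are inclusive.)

3, 4, 7, 8

Evaluate at each i in [0,9]:
  i=0: ✗ (none in [0,1])
  i=1: ✗ (none in [1,2])
  i=2: ✗ (none in [2,3])
  i=3: ✓ (witness j=4)
  i=4: ✓ (witness j=4)
  i=5: ✗ (none in [5,6])
  i=6: ✗ (none in [6,7])
  i=7: ✓ (witness j=8)
  i=8: ✓ (witness j=8)
  i=9: ✗ (none in [9,10])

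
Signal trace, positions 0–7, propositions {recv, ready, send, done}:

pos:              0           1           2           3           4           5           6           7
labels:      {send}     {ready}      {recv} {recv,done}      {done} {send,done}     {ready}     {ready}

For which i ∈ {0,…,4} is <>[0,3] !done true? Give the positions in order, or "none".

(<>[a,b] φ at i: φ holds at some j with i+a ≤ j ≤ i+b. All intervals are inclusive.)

0, 1, 2, 3, 4

Evaluate at each i in [0,4]:
  i=0: ✓ (witness j=0)
  i=1: ✓ (witness j=1)
  i=2: ✓ (witness j=2)
  i=3: ✓ (witness j=6)
  i=4: ✓ (witness j=6)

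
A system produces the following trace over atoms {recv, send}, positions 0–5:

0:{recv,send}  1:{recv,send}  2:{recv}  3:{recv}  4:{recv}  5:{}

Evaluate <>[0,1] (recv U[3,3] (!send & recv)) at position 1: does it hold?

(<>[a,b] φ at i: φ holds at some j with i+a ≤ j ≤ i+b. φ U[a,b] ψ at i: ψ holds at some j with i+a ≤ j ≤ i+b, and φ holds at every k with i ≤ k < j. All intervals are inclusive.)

Holds

Check (recv U[3,3] (!send & recv)) at each j in [1,2]:
  j=1: holds
  j=2: fails
Found at j=1 → formula holds.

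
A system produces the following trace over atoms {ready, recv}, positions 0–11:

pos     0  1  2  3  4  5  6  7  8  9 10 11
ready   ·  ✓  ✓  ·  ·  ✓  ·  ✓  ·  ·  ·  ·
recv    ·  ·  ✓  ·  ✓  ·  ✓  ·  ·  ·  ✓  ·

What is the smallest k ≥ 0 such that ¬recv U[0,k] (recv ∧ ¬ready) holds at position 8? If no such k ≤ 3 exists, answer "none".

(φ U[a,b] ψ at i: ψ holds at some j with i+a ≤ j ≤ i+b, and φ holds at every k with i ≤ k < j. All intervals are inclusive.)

Need earliest j ≥ 8 with (recv ∧ ¬ready), and ¬recv at every k in [8,j-1].
  j=8: rhs fails.
  j=9: rhs fails.
  j=10: rhs holds; lhs holds on [8,9]. k = 2.

2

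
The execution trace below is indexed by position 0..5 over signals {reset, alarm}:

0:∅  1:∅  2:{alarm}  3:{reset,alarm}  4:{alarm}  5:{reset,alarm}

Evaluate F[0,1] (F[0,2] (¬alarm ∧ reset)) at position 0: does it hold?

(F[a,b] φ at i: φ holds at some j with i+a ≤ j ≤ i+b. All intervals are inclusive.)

No

Check F[0,2] (¬alarm ∧ reset) at each j in [0,1]:
  j=0: fails (none in [0,2])
  j=1: fails (none in [1,3])
No position in the window satisfies it → formula fails.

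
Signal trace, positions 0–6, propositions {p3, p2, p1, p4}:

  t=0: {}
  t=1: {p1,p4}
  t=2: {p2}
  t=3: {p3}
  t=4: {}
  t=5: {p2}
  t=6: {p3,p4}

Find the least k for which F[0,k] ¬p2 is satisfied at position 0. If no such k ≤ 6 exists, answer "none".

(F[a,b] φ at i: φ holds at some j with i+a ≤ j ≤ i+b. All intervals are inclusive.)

0

Scan j = 0,1,… for ¬p2:
  j=0: holds
First hit at j=0, so smallest k = 0-0 = 0.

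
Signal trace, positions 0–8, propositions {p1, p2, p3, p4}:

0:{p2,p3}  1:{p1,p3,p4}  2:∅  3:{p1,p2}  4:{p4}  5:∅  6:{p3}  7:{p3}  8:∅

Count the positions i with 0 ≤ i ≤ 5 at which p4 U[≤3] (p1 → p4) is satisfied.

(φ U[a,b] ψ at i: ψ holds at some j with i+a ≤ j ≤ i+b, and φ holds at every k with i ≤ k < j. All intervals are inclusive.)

5

Evaluate at each i in [0,5]:
  i=0: ✓ (rhs at j=0)
  i=1: ✓ (rhs at j=1)
  i=2: ✓ (rhs at j=2)
  i=3: ✗ (lhs fails at k=3 before rhs at j=4)
  i=4: ✓ (rhs at j=4)
  i=5: ✓ (rhs at j=5)
Positions where it holds: {0, 1, 2, 4, 5} → 5.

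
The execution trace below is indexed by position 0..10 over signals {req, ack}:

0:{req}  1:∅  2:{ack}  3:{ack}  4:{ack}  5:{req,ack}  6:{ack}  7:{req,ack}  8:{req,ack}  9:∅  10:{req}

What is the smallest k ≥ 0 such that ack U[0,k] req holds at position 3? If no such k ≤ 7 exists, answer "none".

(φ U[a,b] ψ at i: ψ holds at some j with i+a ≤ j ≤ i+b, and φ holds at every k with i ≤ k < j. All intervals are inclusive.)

Need earliest j ≥ 3 with req, and ack at every k in [3,j-1].
  j=3: rhs fails.
  j=4: rhs fails.
  j=5: rhs holds; lhs holds on [3,4]. k = 2.

2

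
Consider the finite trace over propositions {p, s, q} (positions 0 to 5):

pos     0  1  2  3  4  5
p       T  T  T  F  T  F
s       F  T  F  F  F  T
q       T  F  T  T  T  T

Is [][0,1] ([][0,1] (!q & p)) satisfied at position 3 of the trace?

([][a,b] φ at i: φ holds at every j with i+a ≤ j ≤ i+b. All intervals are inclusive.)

Check [][0,1] (!q & p) at every j in [3,4]:
  j=3: fails at 3
  j=4: fails at 4
Fails at j=3 → formula fails.

Does not hold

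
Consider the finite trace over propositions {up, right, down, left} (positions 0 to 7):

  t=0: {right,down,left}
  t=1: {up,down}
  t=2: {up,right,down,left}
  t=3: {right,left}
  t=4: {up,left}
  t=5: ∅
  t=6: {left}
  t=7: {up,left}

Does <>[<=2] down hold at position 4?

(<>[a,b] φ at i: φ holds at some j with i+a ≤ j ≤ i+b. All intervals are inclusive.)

No

Check down at each j in [4,6]:
  j=4: false
  j=5: false
  j=6: false
No position in the window satisfies it → formula fails.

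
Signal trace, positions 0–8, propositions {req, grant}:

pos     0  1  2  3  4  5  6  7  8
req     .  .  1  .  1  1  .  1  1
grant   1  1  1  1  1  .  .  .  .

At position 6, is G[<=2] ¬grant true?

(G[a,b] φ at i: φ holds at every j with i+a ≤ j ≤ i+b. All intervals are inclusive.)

Check ¬grant at every j in [6,8]:
  j=6: true
  j=7: true
  j=8: true
All positions satisfy it → formula holds.

True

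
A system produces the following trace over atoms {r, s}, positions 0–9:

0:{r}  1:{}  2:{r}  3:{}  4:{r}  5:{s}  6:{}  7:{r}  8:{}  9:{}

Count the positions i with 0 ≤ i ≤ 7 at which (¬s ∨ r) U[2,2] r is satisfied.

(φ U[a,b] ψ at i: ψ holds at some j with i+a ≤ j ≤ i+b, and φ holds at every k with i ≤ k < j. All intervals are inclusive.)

2

Evaluate at each i in [0,7]:
  i=0: ✓ (rhs at j=2; lhs holds on [0,1])
  i=1: ✗ (no rhs in [3,3])
  i=2: ✓ (rhs at j=4; lhs holds on [2,3])
  i=3: ✗ (no rhs in [5,5])
  i=4: ✗ (no rhs in [6,6])
  i=5: ✗ (lhs fails at k=5 before rhs at j=7)
  i=6: ✗ (no rhs in [8,8])
  i=7: ✗ (no rhs in [9,9])
Positions where it holds: {0, 2} → 2.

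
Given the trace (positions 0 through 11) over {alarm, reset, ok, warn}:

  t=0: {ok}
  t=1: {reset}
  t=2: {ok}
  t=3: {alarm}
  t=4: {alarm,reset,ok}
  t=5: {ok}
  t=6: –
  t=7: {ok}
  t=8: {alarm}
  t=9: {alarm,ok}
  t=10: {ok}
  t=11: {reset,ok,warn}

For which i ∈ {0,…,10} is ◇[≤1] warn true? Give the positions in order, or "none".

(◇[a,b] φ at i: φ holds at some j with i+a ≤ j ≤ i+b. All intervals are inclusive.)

Evaluate at each i in [0,10]:
  i=0: ✗ (none in [0,1])
  i=1: ✗ (none in [1,2])
  i=2: ✗ (none in [2,3])
  i=3: ✗ (none in [3,4])
  i=4: ✗ (none in [4,5])
  i=5: ✗ (none in [5,6])
  i=6: ✗ (none in [6,7])
  i=7: ✗ (none in [7,8])
  i=8: ✗ (none in [8,9])
  i=9: ✗ (none in [9,10])
  i=10: ✓ (witness j=11)

10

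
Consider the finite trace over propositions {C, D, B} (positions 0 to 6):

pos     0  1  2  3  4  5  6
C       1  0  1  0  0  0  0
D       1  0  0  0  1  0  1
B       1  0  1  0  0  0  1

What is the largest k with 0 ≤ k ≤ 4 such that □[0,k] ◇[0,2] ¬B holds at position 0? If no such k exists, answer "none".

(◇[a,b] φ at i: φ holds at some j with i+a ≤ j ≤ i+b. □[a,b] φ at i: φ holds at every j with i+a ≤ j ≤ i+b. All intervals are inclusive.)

4

◇[0,2] ¬B must hold from j=0 onward; find where it first fails.
  j=0: holds
  j=1: holds
  j=2: holds
  j=3: holds
  j=4: holds
Holds through j=4; largest k = 4.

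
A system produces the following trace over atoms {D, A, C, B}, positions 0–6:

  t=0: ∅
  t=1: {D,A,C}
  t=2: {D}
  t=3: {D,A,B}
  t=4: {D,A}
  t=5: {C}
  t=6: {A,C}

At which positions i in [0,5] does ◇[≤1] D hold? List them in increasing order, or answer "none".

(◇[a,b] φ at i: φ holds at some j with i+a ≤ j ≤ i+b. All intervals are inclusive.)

Evaluate at each i in [0,5]:
  i=0: ✓ (witness j=1)
  i=1: ✓ (witness j=1)
  i=2: ✓ (witness j=2)
  i=3: ✓ (witness j=3)
  i=4: ✓ (witness j=4)
  i=5: ✗ (none in [5,6])

0, 1, 2, 3, 4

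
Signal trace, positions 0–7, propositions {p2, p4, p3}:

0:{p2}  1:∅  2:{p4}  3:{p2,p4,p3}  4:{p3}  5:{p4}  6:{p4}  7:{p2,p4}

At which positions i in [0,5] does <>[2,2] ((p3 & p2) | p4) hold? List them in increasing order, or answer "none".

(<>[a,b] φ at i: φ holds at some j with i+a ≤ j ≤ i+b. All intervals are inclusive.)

0, 1, 3, 4, 5

Evaluate at each i in [0,5]:
  i=0: ✓ (witness j=2)
  i=1: ✓ (witness j=3)
  i=2: ✗ (none in [4,4])
  i=3: ✓ (witness j=5)
  i=4: ✓ (witness j=6)
  i=5: ✓ (witness j=7)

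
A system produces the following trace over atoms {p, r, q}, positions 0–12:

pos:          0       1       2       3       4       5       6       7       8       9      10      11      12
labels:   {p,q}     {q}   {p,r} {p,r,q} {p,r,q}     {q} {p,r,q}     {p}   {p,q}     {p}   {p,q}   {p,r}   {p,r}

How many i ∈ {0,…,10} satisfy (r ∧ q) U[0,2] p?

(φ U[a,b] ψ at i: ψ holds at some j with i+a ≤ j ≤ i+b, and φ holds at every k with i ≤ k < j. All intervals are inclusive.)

Evaluate at each i in [0,10]:
  i=0: ✓ (rhs at j=0)
  i=1: ✗ (lhs fails at k=1 before rhs at j=2)
  i=2: ✓ (rhs at j=2)
  i=3: ✓ (rhs at j=3)
  i=4: ✓ (rhs at j=4)
  i=5: ✗ (lhs fails at k=5 before rhs at j=6)
  i=6: ✓ (rhs at j=6)
  i=7: ✓ (rhs at j=7)
  i=8: ✓ (rhs at j=8)
  i=9: ✓ (rhs at j=9)
  i=10: ✓ (rhs at j=10)
Positions where it holds: {0, 2, 3, 4, 6, 7, 8, 9, 10} → 9.

9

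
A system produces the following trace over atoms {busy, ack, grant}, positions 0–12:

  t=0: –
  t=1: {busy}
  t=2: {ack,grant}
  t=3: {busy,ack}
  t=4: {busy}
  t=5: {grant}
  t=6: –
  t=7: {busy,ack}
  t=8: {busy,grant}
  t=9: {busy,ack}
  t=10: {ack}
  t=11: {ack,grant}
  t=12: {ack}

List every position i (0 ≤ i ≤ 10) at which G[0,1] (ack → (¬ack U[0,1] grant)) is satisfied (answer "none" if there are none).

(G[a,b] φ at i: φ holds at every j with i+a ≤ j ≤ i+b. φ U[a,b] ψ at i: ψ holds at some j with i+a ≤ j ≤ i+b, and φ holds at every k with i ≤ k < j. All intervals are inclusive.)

Evaluate at each i in [0,10]:
  i=0: ✓ (all of [0,1])
  i=1: ✓ (all of [1,2])
  i=2: ✗ (fails at j=3)
  i=3: ✗ (fails at j=3)
  i=4: ✓ (all of [4,5])
  i=5: ✓ (all of [5,6])
  i=6: ✗ (fails at j=7)
  i=7: ✗ (fails at j=7)
  i=8: ✗ (fails at j=9)
  i=9: ✗ (fails at j=9)
  i=10: ✗ (fails at j=10)

0, 1, 4, 5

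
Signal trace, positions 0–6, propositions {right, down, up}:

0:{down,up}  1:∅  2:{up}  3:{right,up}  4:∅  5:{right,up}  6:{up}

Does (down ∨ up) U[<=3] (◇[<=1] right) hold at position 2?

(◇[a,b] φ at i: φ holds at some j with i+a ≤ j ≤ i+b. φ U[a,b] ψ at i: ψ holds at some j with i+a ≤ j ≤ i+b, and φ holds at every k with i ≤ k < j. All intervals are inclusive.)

Holds

Need some j in [2,5] with ◇[<=1] right, and (down ∨ up) at every k in [2,j-1].
  j=2: ◇[<=1] right holds; no prefix to check → satisfied.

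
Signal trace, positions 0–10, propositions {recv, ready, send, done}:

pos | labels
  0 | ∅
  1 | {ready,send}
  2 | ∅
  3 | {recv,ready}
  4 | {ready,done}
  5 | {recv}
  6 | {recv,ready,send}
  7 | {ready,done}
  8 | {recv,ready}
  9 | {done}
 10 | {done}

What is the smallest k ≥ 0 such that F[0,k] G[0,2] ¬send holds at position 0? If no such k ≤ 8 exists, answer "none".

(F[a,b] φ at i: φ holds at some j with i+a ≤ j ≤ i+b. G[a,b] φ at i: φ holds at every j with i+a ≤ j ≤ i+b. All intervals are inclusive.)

2

Scan j = 0,1,… for G[0,2] ¬send:
  j=0: fails
  j=1: fails
  j=2: holds
First hit at j=2, so smallest k = 2-0 = 2.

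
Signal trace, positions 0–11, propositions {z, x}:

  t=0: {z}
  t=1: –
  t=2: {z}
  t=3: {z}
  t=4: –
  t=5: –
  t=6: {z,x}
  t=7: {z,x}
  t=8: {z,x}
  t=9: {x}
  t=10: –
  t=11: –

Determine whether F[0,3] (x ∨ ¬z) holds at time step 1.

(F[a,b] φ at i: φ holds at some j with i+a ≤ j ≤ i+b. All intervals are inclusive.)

True

Check (x ∨ ¬z) at each j in [1,4]:
  j=1: true
  j=2: false
  j=3: false
  j=4: true
Found at j=1 → formula holds.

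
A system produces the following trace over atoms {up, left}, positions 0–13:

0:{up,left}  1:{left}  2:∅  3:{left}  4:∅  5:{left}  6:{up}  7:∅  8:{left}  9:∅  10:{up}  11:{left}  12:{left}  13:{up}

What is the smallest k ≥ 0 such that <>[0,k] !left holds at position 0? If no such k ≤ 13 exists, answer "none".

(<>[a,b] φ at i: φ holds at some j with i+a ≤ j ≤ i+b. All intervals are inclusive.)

Scan j = 0,1,… for !left:
  j=0: fails
  j=1: fails
  j=2: holds
First hit at j=2, so smallest k = 2-0 = 2.

2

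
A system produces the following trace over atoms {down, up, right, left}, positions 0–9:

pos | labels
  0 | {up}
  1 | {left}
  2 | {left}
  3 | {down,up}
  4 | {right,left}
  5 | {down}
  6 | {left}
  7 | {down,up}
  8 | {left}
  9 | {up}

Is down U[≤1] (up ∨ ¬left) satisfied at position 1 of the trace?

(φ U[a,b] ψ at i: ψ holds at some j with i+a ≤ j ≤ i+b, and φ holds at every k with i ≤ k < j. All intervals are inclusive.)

Does not hold

Need some j in [1,2] with (up ∨ ¬left), and down at every k in [1,j-1].
  j=1: (up ∨ ¬left) false.
  j=2: (up ∨ ¬left) false.
No j in the window works → until fails.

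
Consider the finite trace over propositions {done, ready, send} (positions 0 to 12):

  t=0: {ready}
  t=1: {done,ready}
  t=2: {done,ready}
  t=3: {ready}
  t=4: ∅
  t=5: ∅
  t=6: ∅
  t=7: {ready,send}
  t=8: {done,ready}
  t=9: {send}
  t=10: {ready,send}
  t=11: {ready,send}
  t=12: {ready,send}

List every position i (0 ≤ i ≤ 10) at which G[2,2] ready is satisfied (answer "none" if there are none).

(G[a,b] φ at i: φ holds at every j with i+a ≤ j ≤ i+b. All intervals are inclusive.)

Evaluate at each i in [0,10]:
  i=0: ✓ (all of [2,2])
  i=1: ✓ (all of [3,3])
  i=2: ✗ (fails at j=4)
  i=3: ✗ (fails at j=5)
  i=4: ✗ (fails at j=6)
  i=5: ✓ (all of [7,7])
  i=6: ✓ (all of [8,8])
  i=7: ✗ (fails at j=9)
  i=8: ✓ (all of [10,10])
  i=9: ✓ (all of [11,11])
  i=10: ✓ (all of [12,12])

0, 1, 5, 6, 8, 9, 10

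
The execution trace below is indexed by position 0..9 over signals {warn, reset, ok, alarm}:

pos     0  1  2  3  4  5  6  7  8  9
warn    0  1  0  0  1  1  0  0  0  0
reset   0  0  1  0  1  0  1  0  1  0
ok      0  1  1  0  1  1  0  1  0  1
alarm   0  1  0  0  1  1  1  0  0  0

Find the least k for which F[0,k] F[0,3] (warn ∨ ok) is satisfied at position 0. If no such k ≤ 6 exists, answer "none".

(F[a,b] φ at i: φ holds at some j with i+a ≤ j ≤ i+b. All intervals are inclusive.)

Scan j = 0,1,… for F[0,3] (warn ∨ ok):
  j=0: holds
First hit at j=0, so smallest k = 0-0 = 0.

0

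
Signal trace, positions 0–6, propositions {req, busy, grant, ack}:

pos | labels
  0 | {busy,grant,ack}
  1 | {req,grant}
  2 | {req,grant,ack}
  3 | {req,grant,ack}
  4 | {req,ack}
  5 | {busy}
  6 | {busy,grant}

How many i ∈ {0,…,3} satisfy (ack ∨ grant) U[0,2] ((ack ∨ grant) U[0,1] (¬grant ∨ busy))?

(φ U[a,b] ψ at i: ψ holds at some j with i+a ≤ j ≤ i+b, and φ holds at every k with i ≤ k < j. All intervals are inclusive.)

Evaluate at each i in [0,3]:
  i=0: ✓ (rhs at j=0)
  i=1: ✓ (rhs at j=3; lhs holds on [1,2])
  i=2: ✓ (rhs at j=3; lhs holds on [2,2])
  i=3: ✓ (rhs at j=3)
Positions where it holds: {0, 1, 2, 3} → 4.

4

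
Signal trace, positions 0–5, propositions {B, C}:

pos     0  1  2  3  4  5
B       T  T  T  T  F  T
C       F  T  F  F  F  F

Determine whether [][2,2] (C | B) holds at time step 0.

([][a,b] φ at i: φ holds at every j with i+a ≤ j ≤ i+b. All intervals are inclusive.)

Holds

Check (C | B) at every j in [2,2]:
  j=2: true
All positions satisfy it → formula holds.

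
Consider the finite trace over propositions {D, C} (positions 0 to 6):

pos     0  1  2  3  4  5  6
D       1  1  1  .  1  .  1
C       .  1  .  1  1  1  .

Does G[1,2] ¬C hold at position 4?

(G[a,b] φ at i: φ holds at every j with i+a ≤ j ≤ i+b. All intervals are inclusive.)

Check ¬C at every j in [5,6]:
  j=5: false
  j=6: true
Fails at j=5 → formula fails.

False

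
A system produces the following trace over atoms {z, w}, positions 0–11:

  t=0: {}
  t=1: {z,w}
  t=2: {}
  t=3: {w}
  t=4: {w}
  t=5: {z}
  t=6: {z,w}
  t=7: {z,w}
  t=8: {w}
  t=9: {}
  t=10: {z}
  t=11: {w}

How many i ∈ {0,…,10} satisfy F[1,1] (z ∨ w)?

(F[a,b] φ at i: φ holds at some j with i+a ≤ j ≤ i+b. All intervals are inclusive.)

9

Evaluate at each i in [0,10]:
  i=0: ✓ (witness j=1)
  i=1: ✗ (none in [2,2])
  i=2: ✓ (witness j=3)
  i=3: ✓ (witness j=4)
  i=4: ✓ (witness j=5)
  i=5: ✓ (witness j=6)
  i=6: ✓ (witness j=7)
  i=7: ✓ (witness j=8)
  i=8: ✗ (none in [9,9])
  i=9: ✓ (witness j=10)
  i=10: ✓ (witness j=11)
Positions where it holds: {0, 2, 3, 4, 5, 6, 7, 9, 10} → 9.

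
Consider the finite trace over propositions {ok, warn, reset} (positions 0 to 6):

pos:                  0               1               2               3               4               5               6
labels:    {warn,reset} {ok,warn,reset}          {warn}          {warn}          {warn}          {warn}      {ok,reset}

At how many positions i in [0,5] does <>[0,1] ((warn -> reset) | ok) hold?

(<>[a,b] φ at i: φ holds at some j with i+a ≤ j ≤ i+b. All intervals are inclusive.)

Evaluate at each i in [0,5]:
  i=0: ✓ (witness j=0)
  i=1: ✓ (witness j=1)
  i=2: ✗ (none in [2,3])
  i=3: ✗ (none in [3,4])
  i=4: ✗ (none in [4,5])
  i=5: ✓ (witness j=6)
Positions where it holds: {0, 1, 5} → 3.

3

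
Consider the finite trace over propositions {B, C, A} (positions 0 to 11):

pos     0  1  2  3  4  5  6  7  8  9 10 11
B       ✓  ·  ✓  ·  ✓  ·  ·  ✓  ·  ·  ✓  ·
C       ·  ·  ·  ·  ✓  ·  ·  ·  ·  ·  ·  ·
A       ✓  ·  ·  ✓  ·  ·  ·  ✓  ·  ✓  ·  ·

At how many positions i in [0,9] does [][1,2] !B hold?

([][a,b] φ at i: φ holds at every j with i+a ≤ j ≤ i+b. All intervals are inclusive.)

Evaluate at each i in [0,9]:
  i=0: ✗ (fails at j=2)
  i=1: ✗ (fails at j=2)
  i=2: ✗ (fails at j=4)
  i=3: ✗ (fails at j=4)
  i=4: ✓ (all of [5,6])
  i=5: ✗ (fails at j=7)
  i=6: ✗ (fails at j=7)
  i=7: ✓ (all of [8,9])
  i=8: ✗ (fails at j=10)
  i=9: ✗ (fails at j=10)
Positions where it holds: {4, 7} → 2.

2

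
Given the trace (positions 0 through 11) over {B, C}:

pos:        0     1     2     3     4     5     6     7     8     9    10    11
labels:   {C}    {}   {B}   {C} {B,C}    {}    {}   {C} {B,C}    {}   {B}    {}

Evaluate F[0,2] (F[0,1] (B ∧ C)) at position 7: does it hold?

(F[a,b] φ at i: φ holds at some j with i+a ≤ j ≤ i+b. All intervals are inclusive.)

Yes

Check F[0,1] (B ∧ C) at each j in [7,9]:
  j=7: holds (witness at 8)
  j=8: holds (witness at 8)
  j=9: fails (none in [9,10])
Found at j=7 → formula holds.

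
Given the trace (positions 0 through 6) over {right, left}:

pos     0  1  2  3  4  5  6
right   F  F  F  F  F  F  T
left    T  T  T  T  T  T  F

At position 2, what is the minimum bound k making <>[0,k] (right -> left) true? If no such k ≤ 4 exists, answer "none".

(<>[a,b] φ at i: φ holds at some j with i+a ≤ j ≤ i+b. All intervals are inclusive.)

0

Scan j = 2,3,… for (right -> left):
  j=2: holds
First hit at j=2, so smallest k = 2-2 = 0.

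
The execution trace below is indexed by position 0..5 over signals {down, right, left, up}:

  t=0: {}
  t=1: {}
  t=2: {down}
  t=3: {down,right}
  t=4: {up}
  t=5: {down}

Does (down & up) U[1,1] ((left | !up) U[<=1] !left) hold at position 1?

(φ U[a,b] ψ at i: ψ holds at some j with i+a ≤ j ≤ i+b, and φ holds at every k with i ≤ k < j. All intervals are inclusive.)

Need some j in [2,2] with ((left | !up) U[<=1] !left), and (down & up) at every k in [1,j-1].
  j=2: ((left | !up) U[<=1] !left) holds, but (down & up) fails at k=1 → not this j.
No j in the window works → until fails.

No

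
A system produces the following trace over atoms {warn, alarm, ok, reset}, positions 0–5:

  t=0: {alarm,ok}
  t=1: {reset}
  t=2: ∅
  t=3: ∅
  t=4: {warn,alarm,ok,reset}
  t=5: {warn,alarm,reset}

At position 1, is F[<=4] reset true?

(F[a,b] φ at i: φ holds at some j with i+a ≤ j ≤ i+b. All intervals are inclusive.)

Holds

Check reset at each j in [1,5]:
  j=1: true
  j=2: false
  j=3: false
  j=4: true
  j=5: true
Found at j=1 → formula holds.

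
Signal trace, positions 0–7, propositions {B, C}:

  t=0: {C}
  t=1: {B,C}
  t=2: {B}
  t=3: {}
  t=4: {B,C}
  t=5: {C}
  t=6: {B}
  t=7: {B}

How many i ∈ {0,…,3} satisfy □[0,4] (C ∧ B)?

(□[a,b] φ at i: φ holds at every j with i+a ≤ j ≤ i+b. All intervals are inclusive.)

0

Evaluate at each i in [0,3]:
  i=0: ✗ (fails at j=0)
  i=1: ✗ (fails at j=2)
  i=2: ✗ (fails at j=2)
  i=3: ✗ (fails at j=3)
Positions where it holds: {} → 0.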